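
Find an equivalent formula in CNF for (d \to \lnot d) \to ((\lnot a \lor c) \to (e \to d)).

(d \to \lnot d) \to ((\lnot a \lor c) \to (e \to d))
≡ \lnot (d \to \lnot d) \lor ((\lnot a \lor c) \to (e \to d))   (eliminate \to)
≡ \lnot (\lnot d \lor \lnot d) \lor ((\lnot a \lor c) \to (e \to d))   (eliminate \to)
≡ \lnot (\lnot d \lor \lnot d) \lor \lnot (\lnot a \lor c) \lor (e \to d)   (eliminate \to)
≡ \lnot (\lnot d \lor \lnot d) \lor \lnot (\lnot a \lor c) \lor \lnot e \lor d   (eliminate \to)
≡ (\lnot \lnot d \land \lnot \lnot d) \lor \lnot (\lnot a \lor c) \lor \lnot e \lor d   (De Morgan)
≡ (d \land \lnot \lnot d) \lor \lnot (\lnot a \lor c) \lor \lnot e \lor d   (double negation)
≡ (d \land d) \lor \lnot (\lnot a \lor c) \lor \lnot e \lor d   (double negation)
≡ (d \land d) \lor (\lnot \lnot a \land \lnot c) \lor \lnot e \lor d   (De Morgan)
≡ (d \land d) \lor (a \land \lnot c) \lor \lnot e \lor d   (double negation)
≡ (d \lor a \lor \lnot e \lor d) \land (d \lor \lnot c \lor \lnot e \lor d) \land (d \lor a \lor \lnot e \lor d) \land (d \lor \lnot c \lor \lnot e \lor d)   (distribute \lor over \land)
≡ (d \lor a \lor \lnot e) \land (d \lor \lnot c \lor \lnot e)   (simplify)

(d \lor a \lor \lnot e) \land (d \lor \lnot c \lor \lnot e)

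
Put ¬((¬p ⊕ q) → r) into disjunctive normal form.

¬((¬p ⊕ q) → r)
≡ ¬(¬(¬p ⊕ q) ∨ r)   [eliminate →]
≡ ¬(¬((¬p ∧ ¬q) ∨ (¬¬p ∧ q)) ∨ r)   [expand ⊕]
≡ ¬¬((¬p ∧ ¬q) ∨ (¬¬p ∧ q)) ∧ ¬r   [De Morgan]
≡ ((¬p ∧ ¬q) ∨ (¬¬p ∧ q)) ∧ ¬r   [double negation]
≡ ((¬p ∧ ¬q) ∨ (p ∧ q)) ∧ ¬r   [double negation]
≡ (¬p ∧ ¬q ∧ ¬r) ∨ (p ∧ q ∧ ¬r)   [distribute ∧ over ∨]

(¬p ∧ ¬q ∧ ¬r) ∨ (p ∧ q ∧ ¬r)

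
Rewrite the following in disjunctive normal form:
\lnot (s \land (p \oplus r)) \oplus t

(\lnot s \land \lnot t) \lor (\lnot p \land \lnot r \land \lnot t) \lor (r \land p \land \lnot t) \lor (s \land p \land \lnot r \land t) \lor (s \land \lnot p \land r \land t)

\lnot (s \land (p \oplus r)) \oplus t
⇔ (\lnot (s \land (p \oplus r)) \land \lnot t) \lor (\lnot \lnot (s \land (p \oplus r)) \land t)   (expand \oplus)
⇔ (\lnot (s \land ((p \land \lnot r) \lor (\lnot p \land r))) \land \lnot t) \lor (\lnot \lnot (s \land (p \oplus r)) \land t)   (expand \oplus)
⇔ (\lnot (s \land ((p \land \lnot r) \lor (\lnot p \land r))) \land \lnot t) \lor (\lnot \lnot (s \land ((p \land \lnot r) \lor (\lnot p \land r))) \land t)   (expand \oplus)
⇔ ((\lnot s \lor \lnot ((p \land \lnot r) \lor (\lnot p \land r))) \land \lnot t) \lor (\lnot \lnot (s \land ((p \land \lnot r) \lor (\lnot p \land r))) \land t)   (De Morgan)
⇔ ((\lnot s \lor (\lnot (p \land \lnot r) \land \lnot (\lnot p \land r))) \land \lnot t) \lor (\lnot \lnot (s \land ((p \land \lnot r) \lor (\lnot p \land r))) \land t)   (De Morgan)
⇔ ((\lnot s \lor ((\lnot p \lor \lnot \lnot r) \land \lnot (\lnot p \land r))) \land \lnot t) \lor (\lnot \lnot (s \land ((p \land \lnot r) \lor (\lnot p \land r))) \land t)   (De Morgan)
⇔ ((\lnot s \lor ((\lnot p \lor r) \land \lnot (\lnot p \land r))) \land \lnot t) \lor (\lnot \lnot (s \land ((p \land \lnot r) \lor (\lnot p \land r))) \land t)   (double negation)
⇔ ((\lnot s \lor ((\lnot p \lor r) \land (\lnot \lnot p \lor \lnot r))) \land \lnot t) \lor (\lnot \lnot (s \land ((p \land \lnot r) \lor (\lnot p \land r))) \land t)   (De Morgan)
⇔ ((\lnot s \lor ((\lnot p \lor r) \land (p \lor \lnot r))) \land \lnot t) \lor (\lnot \lnot (s \land ((p \land \lnot r) \lor (\lnot p \land r))) \land t)   (double negation)
⇔ ((\lnot s \lor ((\lnot p \lor r) \land (p \lor \lnot r))) \land \lnot t) \lor (s \land ((p \land \lnot r) \lor (\lnot p \land r)) \land t)   (double negation)
⇔ (\lnot s \land \lnot t) \lor (\lnot p \land p \land \lnot t) \lor (\lnot p \land \lnot r \land \lnot t) \lor (r \land p \land \lnot t) \lor (r \land \lnot r \land \lnot t) \lor (s \land p \land \lnot r \land t) \lor (s \land \lnot p \land r \land t)   (distribute \land over \lor)
⇔ (\lnot s \land \lnot t) \lor (\lnot p \land \lnot r \land \lnot t) \lor (r \land p \land \lnot t) \lor (s \land p \land \lnot r \land t) \lor (s \land \lnot p \land r \land t)   (simplify)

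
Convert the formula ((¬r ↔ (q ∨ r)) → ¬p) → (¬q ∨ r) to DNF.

(q ∧ ¬r ∧ p) ∨ ¬q ∨ r

((¬r ↔ (q ∨ r)) → ¬p) → (¬q ∨ r)
≡ ¬((¬r ↔ (q ∨ r)) → ¬p) ∨ ¬q ∨ r   — eliminate →
≡ ¬(¬(¬r ↔ (q ∨ r)) ∨ ¬p) ∨ ¬q ∨ r   — eliminate →
≡ ¬(¬((¬r → (q ∨ r)) ∧ ((q ∨ r) → ¬r)) ∨ ¬p) ∨ ¬q ∨ r   — eliminate ↔
≡ ¬(¬((¬¬r ∨ q ∨ r) ∧ ((q ∨ r) → ¬r)) ∨ ¬p) ∨ ¬q ∨ r   — eliminate →
≡ ¬(¬((¬¬r ∨ q ∨ r) ∧ (¬(q ∨ r) ∨ ¬r)) ∨ ¬p) ∨ ¬q ∨ r   — eliminate →
≡ (¬¬((¬¬r ∨ q ∨ r) ∧ (¬(q ∨ r) ∨ ¬r)) ∧ ¬¬p) ∨ ¬q ∨ r   — De Morgan
≡ ((¬¬r ∨ q ∨ r) ∧ (¬(q ∨ r) ∨ ¬r) ∧ ¬¬p) ∨ ¬q ∨ r   — double negation
≡ ((r ∨ q ∨ r) ∧ (¬(q ∨ r) ∨ ¬r) ∧ ¬¬p) ∨ ¬q ∨ r   — double negation
≡ ((r ∨ q ∨ r) ∧ ((¬q ∧ ¬r) ∨ ¬r) ∧ ¬¬p) ∨ ¬q ∨ r   — De Morgan
≡ ((r ∨ q ∨ r) ∧ ((¬q ∧ ¬r) ∨ ¬r) ∧ p) ∨ ¬q ∨ r   — double negation
≡ (r ∧ ¬q ∧ ¬r ∧ p) ∨ (r ∧ ¬r ∧ p) ∨ (q ∧ ¬q ∧ ¬r ∧ p) ∨ (q ∧ ¬r ∧ p) ∨ (r ∧ ¬q ∧ ¬r ∧ p) ∨ (r ∧ ¬r ∧ p) ∨ ¬q ∨ r   — distribute ∧ over ∨
≡ (q ∧ ¬r ∧ p) ∨ ¬q ∨ r   — simplify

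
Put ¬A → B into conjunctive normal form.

A ∨ B

¬A → B
= ¬¬A ∨ B   [eliminate →]
= A ∨ B   [double negation]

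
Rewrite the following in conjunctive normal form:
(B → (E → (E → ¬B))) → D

(B → (E → (E → ¬B))) → D
= ¬(B → (E → (E → ¬B))) ∨ D   — eliminate →
= ¬(¬B ∨ (E → (E → ¬B))) ∨ D   — eliminate →
= ¬(¬B ∨ ¬E ∨ (E → ¬B)) ∨ D   — eliminate →
= ¬(¬B ∨ ¬E ∨ ¬E ∨ ¬B) ∨ D   — eliminate →
= (¬¬B ∧ ¬¬E ∧ ¬¬E ∧ ¬¬B) ∨ D   — De Morgan
= (B ∧ ¬¬E ∧ ¬¬E ∧ ¬¬B) ∨ D   — double negation
= (B ∧ E ∧ ¬¬E ∧ ¬¬B) ∨ D   — double negation
= (B ∧ E ∧ E ∧ ¬¬B) ∨ D   — double negation
= (B ∧ E ∧ E ∧ B) ∨ D   — double negation
= (B ∨ D) ∧ (E ∨ D) ∧ (E ∨ D) ∧ (B ∨ D)   — distribute ∨ over ∧
= (B ∨ D) ∧ (E ∨ D)   — simplify

(B ∨ D) ∧ (E ∨ D)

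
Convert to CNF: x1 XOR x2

x1 XOR x2
≡ (x1 OR x2) AND NOT (x1 AND x2)
≡ (x1 OR x2) AND (NOT x1 OR NOT x2)

(x1 OR x2) AND (NOT x1 OR NOT x2)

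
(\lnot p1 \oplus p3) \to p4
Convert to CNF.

(p1 \lor p3 \lor p4) \land (\lnot p3 \lor \lnot p1 \lor p4)

(\lnot p1 \oplus p3) \to p4
= \lnot (\lnot p1 \oplus p3) \lor p4   [eliminate \to]
= \lnot ((\lnot p1 \lor p3) \land \lnot (\lnot p1 \land p3)) \lor p4   [expand \oplus]
= \lnot (\lnot p1 \lor p3) \lor \lnot \lnot (\lnot p1 \land p3) \lor p4   [De Morgan]
= (\lnot \lnot p1 \land \lnot p3) \lor \lnot \lnot (\lnot p1 \land p3) \lor p4   [De Morgan]
= (p1 \land \lnot p3) \lor \lnot \lnot (\lnot p1 \land p3) \lor p4   [double negation]
= (p1 \land \lnot p3) \lor (\lnot p1 \land p3) \lor p4   [double negation]
= (p1 \lor \lnot p1 \lor p4) \land (p1 \lor p3 \lor p4) \land (\lnot p3 \lor \lnot p1 \lor p4) \land (\lnot p3 \lor p3 \lor p4)   [distribute \lor over \land]
= (p1 \lor p3 \lor p4) \land (\lnot p3 \lor \lnot p1 \lor p4)   [simplify]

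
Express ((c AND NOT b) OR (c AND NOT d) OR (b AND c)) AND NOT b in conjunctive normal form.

((c AND NOT b) OR (c AND NOT d) OR (b AND c)) AND NOT b
≡ (c OR c OR b) AND (c OR c OR c) AND (c OR NOT d OR b) AND (c OR NOT d OR c) AND (NOT b OR c OR b) AND (NOT b OR c OR c) AND (NOT b OR NOT d OR b) AND (NOT b OR NOT d OR c) AND NOT b   [distribute OR over AND]
≡ c AND NOT b   [simplify]

c AND NOT b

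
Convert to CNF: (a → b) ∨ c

¬a ∨ b ∨ c

(a → b) ∨ c
= ¬a ∨ b ∨ c   (eliminate →)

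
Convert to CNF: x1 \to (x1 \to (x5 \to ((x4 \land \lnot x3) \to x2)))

x1 \to (x1 \to (x5 \to ((x4 \land \lnot x3) \to x2)))
≡ \lnot x1 \lor (x1 \to (x5 \to ((x4 \land \lnot x3) \to x2)))   — eliminate \to
≡ \lnot x1 \lor \lnot x1 \lor (x5 \to ((x4 \land \lnot x3) \to x2))   — eliminate \to
≡ \lnot x1 \lor \lnot x1 \lor \lnot x5 \lor ((x4 \land \lnot x3) \to x2)   — eliminate \to
≡ \lnot x1 \lor \lnot x1 \lor \lnot x5 \lor \lnot (x4 \land \lnot x3) \lor x2   — eliminate \to
≡ \lnot x1 \lor \lnot x1 \lor \lnot x5 \lor \lnot x4 \lor \lnot \lnot x3 \lor x2   — De Morgan
≡ \lnot x1 \lor \lnot x1 \lor \lnot x5 \lor \lnot x4 \lor x3 \lor x2   — double negation
≡ \lnot x1 \lor \lnot x5 \lor \lnot x4 \lor x3 \lor x2   — simplify

\lnot x1 \lor \lnot x5 \lor \lnot x4 \lor x3 \lor x2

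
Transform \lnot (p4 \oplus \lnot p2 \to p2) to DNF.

\lnot (p4 \oplus \lnot p2 \to p2)
≡ \lnot (\lnot (p4 \oplus \lnot p2) \lor p2)   (eliminate \to)
≡ \lnot (\lnot (p4 \land \lnot \lnot p2 \lor \lnot p4 \land \lnot p2) \lor p2)   (expand \oplus)
≡ \lnot \lnot (p4 \land \lnot \lnot p2 \lor \lnot p4 \land \lnot p2) \land \lnot p2   (De Morgan)
≡ (p4 \land \lnot \lnot p2 \lor \lnot p4 \land \lnot p2) \land \lnot p2   (double negation)
≡ (p4 \land p2 \lor \lnot p4 \land \lnot p2) \land \lnot p2   (double negation)
≡ p4 \land p2 \land \lnot p2 \lor \lnot p4 \land \lnot p2 \land \lnot p2   (distribute \land over \lor)
≡ \lnot p4 \land \lnot p2   (simplify)

\lnot p4 \land \lnot p2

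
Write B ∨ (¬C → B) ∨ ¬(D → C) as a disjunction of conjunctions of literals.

B ∨ (¬C → B) ∨ ¬(D → C)
= B ∨ ¬¬C ∨ B ∨ ¬(D → C)   — eliminate →
= B ∨ ¬¬C ∨ B ∨ ¬(¬D ∨ C)   — eliminate →
= B ∨ C ∨ B ∨ ¬(¬D ∨ C)   — double negation
= B ∨ C ∨ B ∨ (¬¬D ∧ ¬C)   — De Morgan
= B ∨ C ∨ B ∨ (D ∧ ¬C)   — double negation
= B ∨ C ∨ (D ∧ ¬C)   — simplify

B ∨ C ∨ (D ∧ ¬C)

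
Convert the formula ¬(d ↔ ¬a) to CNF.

(d ∨ ¬a) ∧ (a ∨ ¬d)

¬(d ↔ ¬a)
≡ ¬((d → ¬a) ∧ (¬a → d))   (eliminate ↔)
≡ ¬((¬d ∨ ¬a) ∧ (¬a → d))   (eliminate →)
≡ ¬((¬d ∨ ¬a) ∧ (¬¬a ∨ d))   (eliminate →)
≡ ¬(¬d ∨ ¬a) ∨ ¬(¬¬a ∨ d)   (De Morgan)
≡ (¬¬d ∧ ¬¬a) ∨ ¬(¬¬a ∨ d)   (De Morgan)
≡ (d ∧ ¬¬a) ∨ ¬(¬¬a ∨ d)   (double negation)
≡ (d ∧ a) ∨ ¬(¬¬a ∨ d)   (double negation)
≡ (d ∧ a) ∨ (¬¬¬a ∧ ¬d)   (De Morgan)
≡ (d ∧ a) ∨ (¬a ∧ ¬d)   (double negation)
≡ (d ∨ ¬a) ∧ (d ∨ ¬d) ∧ (a ∨ ¬a) ∧ (a ∨ ¬d)   (distribute ∨ over ∧)
≡ (d ∨ ¬a) ∧ (a ∨ ¬d)   (simplify)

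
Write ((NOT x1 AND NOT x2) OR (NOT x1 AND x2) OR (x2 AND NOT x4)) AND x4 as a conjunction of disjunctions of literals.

((NOT x1 AND NOT x2) OR (NOT x1 AND x2) OR (x2 AND NOT x4)) AND x4
≡ (NOT x1 OR NOT x1 OR x2) AND (NOT x1 OR NOT x1 OR NOT x4) AND (NOT x1 OR x2 OR x2) AND (NOT x1 OR x2 OR NOT x4) AND (NOT x2 OR NOT x1 OR x2) AND (NOT x2 OR NOT x1 OR NOT x4) AND (NOT x2 OR x2 OR x2) AND (NOT x2 OR x2 OR NOT x4) AND x4
≡ (NOT x1 OR x2) AND (NOT x1 OR NOT x4) AND x4

(NOT x1 OR x2) AND (NOT x1 OR NOT x4) AND x4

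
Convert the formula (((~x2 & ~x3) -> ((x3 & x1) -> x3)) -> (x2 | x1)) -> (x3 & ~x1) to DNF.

(~x1 & ~x2) | (x3 & ~x1)

(((~x2 & ~x3) -> ((x3 & x1) -> x3)) -> (x2 | x1)) -> (x3 & ~x1)
≡ ~(((~x2 & ~x3) -> ((x3 & x1) -> x3)) -> (x2 | x1)) | (x3 & ~x1)   (eliminate ->)
≡ ~(~((~x2 & ~x3) -> ((x3 & x1) -> x3)) | x2 | x1) | (x3 & ~x1)   (eliminate ->)
≡ ~(~(~(~x2 & ~x3) | ((x3 & x1) -> x3)) | x2 | x1) | (x3 & ~x1)   (eliminate ->)
≡ ~(~(~(~x2 & ~x3) | ~(x3 & x1) | x3) | x2 | x1) | (x3 & ~x1)   (eliminate ->)
≡ (~~(~(~x2 & ~x3) | ~(x3 & x1) | x3) & ~x2 & ~x1) | (x3 & ~x1)   (De Morgan)
≡ ((~(~x2 & ~x3) | ~(x3 & x1) | x3) & ~x2 & ~x1) | (x3 & ~x1)   (double negation)
≡ ((~~x2 | ~~x3 | ~(x3 & x1) | x3) & ~x2 & ~x1) | (x3 & ~x1)   (De Morgan)
≡ ((x2 | ~~x3 | ~(x3 & x1) | x3) & ~x2 & ~x1) | (x3 & ~x1)   (double negation)
≡ ((x2 | x3 | ~(x3 & x1) | x3) & ~x2 & ~x1) | (x3 & ~x1)   (double negation)
≡ ((x2 | x3 | ~x3 | ~x1 | x3) & ~x2 & ~x1) | (x3 & ~x1)   (De Morgan)
≡ (x2 & ~x2 & ~x1) | (x3 & ~x2 & ~x1) | (~x3 & ~x2 & ~x1) | (~x1 & ~x2 & ~x1) | (x3 & ~x2 & ~x1) | (x3 & ~x1)   (distribute & over |)
≡ (~x1 & ~x2) | (x3 & ~x1)   (simplify)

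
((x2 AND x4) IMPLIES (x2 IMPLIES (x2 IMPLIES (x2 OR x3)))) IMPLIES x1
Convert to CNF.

(x2 OR x1) AND (x4 OR x1) AND (NOT x2 OR x1) AND (NOT x3 OR x1)

((x2 AND x4) IMPLIES (x2 IMPLIES (x2 IMPLIES (x2 OR x3)))) IMPLIES x1
≡ NOT ((x2 AND x4) IMPLIES (x2 IMPLIES (x2 IMPLIES (x2 OR x3)))) OR x1   [eliminate IMPLIES]
≡ NOT (NOT (x2 AND x4) OR (x2 IMPLIES (x2 IMPLIES (x2 OR x3)))) OR x1   [eliminate IMPLIES]
≡ NOT (NOT (x2 AND x4) OR NOT x2 OR (x2 IMPLIES (x2 OR x3))) OR x1   [eliminate IMPLIES]
≡ NOT (NOT (x2 AND x4) OR NOT x2 OR NOT x2 OR x2 OR x3) OR x1   [eliminate IMPLIES]
≡ (NOT NOT (x2 AND x4) AND NOT NOT x2 AND NOT NOT x2 AND NOT x2 AND NOT x3) OR x1   [De Morgan]
≡ (x2 AND x4 AND NOT NOT x2 AND NOT NOT x2 AND NOT x2 AND NOT x3) OR x1   [double negation]
≡ (x2 AND x4 AND x2 AND NOT NOT x2 AND NOT x2 AND NOT x3) OR x1   [double negation]
≡ (x2 AND x4 AND x2 AND x2 AND NOT x2 AND NOT x3) OR x1   [double negation]
≡ (x2 OR x1) AND (x4 OR x1) AND (x2 OR x1) AND (x2 OR x1) AND (NOT x2 OR x1) AND (NOT x3 OR x1)   [distribute OR over AND]
≡ (x2 OR x1) AND (x4 OR x1) AND (NOT x2 OR x1) AND (NOT x3 OR x1)   [simplify]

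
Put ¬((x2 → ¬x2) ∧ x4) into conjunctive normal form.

x2 ∨ ¬x4

¬((x2 → ¬x2) ∧ x4)
≡ ¬((¬x2 ∨ ¬x2) ∧ x4)   [eliminate →]
≡ ¬(¬x2 ∨ ¬x2) ∨ ¬x4   [De Morgan]
≡ (¬¬x2 ∧ ¬¬x2) ∨ ¬x4   [De Morgan]
≡ (x2 ∧ ¬¬x2) ∨ ¬x4   [double negation]
≡ (x2 ∧ x2) ∨ ¬x4   [double negation]
≡ (x2 ∨ ¬x4) ∧ (x2 ∨ ¬x4)   [distribute ∨ over ∧]
≡ x2 ∨ ¬x4   [simplify]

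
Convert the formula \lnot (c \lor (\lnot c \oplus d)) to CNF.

\lnot (c \lor (\lnot c \oplus d))
≡ \lnot (c \lor ((\lnot c \lor d) \land \lnot (\lnot c \land d)))   [expand \oplus]
≡ \lnot c \land \lnot ((\lnot c \lor d) \land \lnot (\lnot c \land d))   [De Morgan]
≡ \lnot c \land (\lnot (\lnot c \lor d) \lor \lnot \lnot (\lnot c \land d))   [De Morgan]
≡ \lnot c \land ((\lnot \lnot c \land \lnot d) \lor \lnot \lnot (\lnot c \land d))   [De Morgan]
≡ \lnot c \land ((c \land \lnot d) \lor \lnot \lnot (\lnot c \land d))   [double negation]
≡ \lnot c \land ((c \land \lnot d) \lor (\lnot c \land d))   [double negation]
≡ \lnot c \land (c \lor \lnot c) \land (c \lor d) \land (\lnot d \lor \lnot c) \land (\lnot d \lor d)   [distribute \lor over \land]
≡ \lnot c \land (c \lor d)   [simplify]

\lnot c \land (c \lor d)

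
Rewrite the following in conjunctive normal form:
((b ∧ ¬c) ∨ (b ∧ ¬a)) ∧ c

b ∧ (¬c ∨ ¬a) ∧ c

((b ∧ ¬c) ∨ (b ∧ ¬a)) ∧ c
⇔ (b ∨ b) ∧ (b ∨ ¬a) ∧ (¬c ∨ b) ∧ (¬c ∨ ¬a) ∧ c   (distribute ∨ over ∧)
⇔ b ∧ (¬c ∨ ¬a) ∧ c   (simplify)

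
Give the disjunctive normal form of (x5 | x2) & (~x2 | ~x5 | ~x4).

(x5 & ~x2) | (x5 & ~x4) | (x2 & ~x5) | (x2 & ~x4)

(x5 | x2) & (~x2 | ~x5 | ~x4)
≡ (x5 & ~x2) | (x5 & ~x5) | (x5 & ~x4) | (x2 & ~x2) | (x2 & ~x5) | (x2 & ~x4)   — distribute & over |
≡ (x5 & ~x2) | (x5 & ~x4) | (x2 & ~x5) | (x2 & ~x4)   — simplify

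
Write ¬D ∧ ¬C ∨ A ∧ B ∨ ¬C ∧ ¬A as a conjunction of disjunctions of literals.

(¬D ∨ B ∨ ¬A) ∧ (¬C ∨ A) ∧ (¬C ∨ B)

¬D ∧ ¬C ∨ A ∧ B ∨ ¬C ∧ ¬A
≡ (¬D ∨ A ∨ ¬C) ∧ (¬D ∨ A ∨ ¬A) ∧ (¬D ∨ B ∨ ¬C) ∧ (¬D ∨ B ∨ ¬A) ∧ (¬C ∨ A ∨ ¬C) ∧ (¬C ∨ A ∨ ¬A) ∧ (¬C ∨ B ∨ ¬C) ∧ (¬C ∨ B ∨ ¬A)   [distribute ∨ over ∧]
≡ (¬D ∨ B ∨ ¬A) ∧ (¬C ∨ A) ∧ (¬C ∨ B)   [simplify]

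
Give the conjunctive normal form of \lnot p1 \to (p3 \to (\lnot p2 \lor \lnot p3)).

p1 \lor \lnot p3 \lor \lnot p2

\lnot p1 \to (p3 \to (\lnot p2 \lor \lnot p3))
⇔ \lnot \lnot p1 \lor (p3 \to (\lnot p2 \lor \lnot p3))   [eliminate \to]
⇔ \lnot \lnot p1 \lor \lnot p3 \lor \lnot p2 \lor \lnot p3   [eliminate \to]
⇔ p1 \lor \lnot p3 \lor \lnot p2 \lor \lnot p3   [double negation]
⇔ p1 \lor \lnot p3 \lor \lnot p2   [simplify]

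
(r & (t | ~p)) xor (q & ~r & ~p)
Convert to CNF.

(r & (t | ~p)) xor (q & ~r & ~p)
≡ ((r & (t | ~p)) | (q & ~r & ~p)) & ~(r & (t | ~p) & q & ~r & ~p)
≡ ((r & (t | ~p)) | (q & ~r & ~p)) & (~r | ~(t | ~p) | ~q | ~~r | ~~p)
≡ ((r & (t | ~p)) | (q & ~r & ~p)) & (~r | (~t & ~~p) | ~q | ~~r | ~~p)
≡ ((r & (t | ~p)) | (q & ~r & ~p)) & (~r | (~t & p) | ~q | ~~r | ~~p)
≡ ((r & (t | ~p)) | (q & ~r & ~p)) & (~r | (~t & p) | ~q | r | ~~p)
≡ ((r & (t | ~p)) | (q & ~r & ~p)) & (~r | (~t & p) | ~q | r | p)
≡ (r | q) & (r | ~r) & (r | ~p) & (t | ~p | q) & (t | ~p | ~r) & (t | ~p | ~p) & (~r | ~t | ~q | r | p) & (~r | p | ~q | r | p)
≡ (r | q) & (r | ~p) & (t | ~p)

(r | q) & (r | ~p) & (t | ~p)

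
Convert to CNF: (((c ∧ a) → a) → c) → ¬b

¬c ∨ ¬b

(((c ∧ a) → a) → c) → ¬b
≡ ¬(((c ∧ a) → a) → c) ∨ ¬b   — eliminate →
≡ ¬(¬((c ∧ a) → a) ∨ c) ∨ ¬b   — eliminate →
≡ ¬(¬(¬(c ∧ a) ∨ a) ∨ c) ∨ ¬b   — eliminate →
≡ (¬¬(¬(c ∧ a) ∨ a) ∧ ¬c) ∨ ¬b   — De Morgan
≡ ((¬(c ∧ a) ∨ a) ∧ ¬c) ∨ ¬b   — double negation
≡ ((¬c ∨ ¬a ∨ a) ∧ ¬c) ∨ ¬b   — De Morgan
≡ (¬c ∨ ¬a ∨ a ∨ ¬b) ∧ (¬c ∨ ¬b)   — distribute ∨ over ∧
≡ ¬c ∨ ¬b   — simplify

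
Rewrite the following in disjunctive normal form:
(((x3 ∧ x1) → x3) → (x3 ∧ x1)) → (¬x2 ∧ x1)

(((x3 ∧ x1) → x3) → (x3 ∧ x1)) → (¬x2 ∧ x1)
⇔ ¬(((x3 ∧ x1) → x3) → (x3 ∧ x1)) ∨ (¬x2 ∧ x1)   [eliminate →]
⇔ ¬(¬((x3 ∧ x1) → x3) ∨ (x3 ∧ x1)) ∨ (¬x2 ∧ x1)   [eliminate →]
⇔ ¬(¬(¬(x3 ∧ x1) ∨ x3) ∨ (x3 ∧ x1)) ∨ (¬x2 ∧ x1)   [eliminate →]
⇔ (¬¬(¬(x3 ∧ x1) ∨ x3) ∧ ¬(x3 ∧ x1)) ∨ (¬x2 ∧ x1)   [De Morgan]
⇔ ((¬(x3 ∧ x1) ∨ x3) ∧ ¬(x3 ∧ x1)) ∨ (¬x2 ∧ x1)   [double negation]
⇔ ((¬x3 ∨ ¬x1 ∨ x3) ∧ ¬(x3 ∧ x1)) ∨ (¬x2 ∧ x1)   [De Morgan]
⇔ ((¬x3 ∨ ¬x1 ∨ x3) ∧ (¬x3 ∨ ¬x1)) ∨ (¬x2 ∧ x1)   [De Morgan]
⇔ (¬x3 ∧ ¬x3) ∨ (¬x3 ∧ ¬x1) ∨ (¬x1 ∧ ¬x3) ∨ (¬x1 ∧ ¬x1) ∨ (x3 ∧ ¬x3) ∨ (x3 ∧ ¬x1) ∨ (¬x2 ∧ x1)   [distribute ∧ over ∨]
⇔ ¬x3 ∨ ¬x1 ∨ (¬x2 ∧ x1)   [simplify]

¬x3 ∨ ¬x1 ∨ (¬x2 ∧ x1)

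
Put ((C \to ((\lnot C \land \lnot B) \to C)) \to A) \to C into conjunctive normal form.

((C \to ((\lnot C \land \lnot B) \to C)) \to A) \to C
≡ \lnot ((C \to ((\lnot C \land \lnot B) \to C)) \to A) \lor C   (eliminate \to)
≡ \lnot (\lnot (C \to ((\lnot C \land \lnot B) \to C)) \lor A) \lor C   (eliminate \to)
≡ \lnot (\lnot (\lnot C \lor ((\lnot C \land \lnot B) \to C)) \lor A) \lor C   (eliminate \to)
≡ \lnot (\lnot (\lnot C \lor \lnot (\lnot C \land \lnot B) \lor C) \lor A) \lor C   (eliminate \to)
≡ (\lnot \lnot (\lnot C \lor \lnot (\lnot C \land \lnot B) \lor C) \land \lnot A) \lor C   (De Morgan)
≡ ((\lnot C \lor \lnot (\lnot C \land \lnot B) \lor C) \land \lnot A) \lor C   (double negation)
≡ ((\lnot C \lor \lnot \lnot C \lor \lnot \lnot B \lor C) \land \lnot A) \lor C   (De Morgan)
≡ ((\lnot C \lor C \lor \lnot \lnot B \lor C) \land \lnot A) \lor C   (double negation)
≡ ((\lnot C \lor C \lor B \lor C) \land \lnot A) \lor C   (double negation)
≡ (\lnot C \lor C \lor B \lor C \lor C) \land (\lnot A \lor C)   (distribute \lor over \land)
≡ \lnot A \lor C   (simplify)

\lnot A \lor C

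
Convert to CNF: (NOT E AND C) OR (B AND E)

(NOT E OR B) AND (C OR B) AND (C OR E)

(NOT E AND C) OR (B AND E)
≡ (NOT E OR B) AND (NOT E OR E) AND (C OR B) AND (C OR E)   [distribute OR over AND]
≡ (NOT E OR B) AND (C OR B) AND (C OR E)   [simplify]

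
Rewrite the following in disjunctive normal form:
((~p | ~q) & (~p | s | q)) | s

((~p | ~q) & (~p | s | q)) | s
≡ (~p & ~p) | (~p & s) | (~p & q) | (~q & ~p) | (~q & s) | (~q & q) | s   [distribute & over |]
≡ ~p | s   [simplify]

~p | s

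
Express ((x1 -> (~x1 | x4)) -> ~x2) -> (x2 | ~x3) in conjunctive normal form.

((x1 -> (~x1 | x4)) -> ~x2) -> (x2 | ~x3)
⇔ ~((x1 -> (~x1 | x4)) -> ~x2) | x2 | ~x3   (eliminate ->)
⇔ ~(~(x1 -> (~x1 | x4)) | ~x2) | x2 | ~x3   (eliminate ->)
⇔ ~(~(~x1 | ~x1 | x4) | ~x2) | x2 | ~x3   (eliminate ->)
⇔ (~~(~x1 | ~x1 | x4) & ~~x2) | x2 | ~x3   (De Morgan)
⇔ ((~x1 | ~x1 | x4) & ~~x2) | x2 | ~x3   (double negation)
⇔ ((~x1 | ~x1 | x4) & x2) | x2 | ~x3   (double negation)
⇔ (~x1 | ~x1 | x4 | x2 | ~x3) & (x2 | x2 | ~x3)   (distribute | over &)
⇔ x2 | ~x3   (simplify)

x2 | ~x3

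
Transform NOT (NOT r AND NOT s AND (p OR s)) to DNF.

r OR s OR (NOT p AND NOT s)

NOT (NOT r AND NOT s AND (p OR s))
≡ NOT NOT r OR NOT NOT s OR NOT (p OR s)   (De Morgan)
≡ r OR NOT NOT s OR NOT (p OR s)   (double negation)
≡ r OR s OR NOT (p OR s)   (double negation)
≡ r OR s OR (NOT p AND NOT s)   (De Morgan)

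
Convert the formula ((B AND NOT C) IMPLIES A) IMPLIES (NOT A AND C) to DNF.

((B AND NOT C) IMPLIES A) IMPLIES (NOT A AND C)
⇔ NOT ((B AND NOT C) IMPLIES A) OR (NOT A AND C)   [eliminate IMPLIES]
⇔ NOT (NOT (B AND NOT C) OR A) OR (NOT A AND C)   [eliminate IMPLIES]
⇔ (NOT NOT (B AND NOT C) AND NOT A) OR (NOT A AND C)   [De Morgan]
⇔ (B AND NOT C AND NOT A) OR (NOT A AND C)   [double negation]

(B AND NOT C AND NOT A) OR (NOT A AND C)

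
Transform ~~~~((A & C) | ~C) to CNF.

~~~~((A & C) | ~C)
≡ ~~((A & C) | ~C)   [double negation]
≡ (A & C) | ~C   [double negation]
≡ (A | ~C) & (C | ~C)   [distribute | over &]
≡ A | ~C   [simplify]

A | ~C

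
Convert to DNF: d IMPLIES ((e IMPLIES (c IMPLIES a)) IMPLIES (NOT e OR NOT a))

d IMPLIES ((e IMPLIES (c IMPLIES a)) IMPLIES (NOT e OR NOT a))
⇔ NOT d OR ((e IMPLIES (c IMPLIES a)) IMPLIES (NOT e OR NOT a))   [eliminate IMPLIES]
⇔ NOT d OR NOT (e IMPLIES (c IMPLIES a)) OR NOT e OR NOT a   [eliminate IMPLIES]
⇔ NOT d OR NOT (NOT e OR (c IMPLIES a)) OR NOT e OR NOT a   [eliminate IMPLIES]
⇔ NOT d OR NOT (NOT e OR NOT c OR a) OR NOT e OR NOT a   [eliminate IMPLIES]
⇔ NOT d OR (NOT NOT e AND NOT NOT c AND NOT a) OR NOT e OR NOT a   [De Morgan]
⇔ NOT d OR (e AND NOT NOT c AND NOT a) OR NOT e OR NOT a   [double negation]
⇔ NOT d OR (e AND c AND NOT a) OR NOT e OR NOT a   [double negation]
⇔ NOT d OR NOT e OR NOT a   [simplify]

NOT d OR NOT e OR NOT a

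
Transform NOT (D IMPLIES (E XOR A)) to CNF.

NOT (D IMPLIES (E XOR A))
≡ NOT (NOT D OR (E XOR A))   (eliminate IMPLIES)
≡ NOT (NOT D OR ((E OR A) AND NOT (E AND A)))   (expand XOR)
≡ NOT NOT D AND NOT ((E OR A) AND NOT (E AND A))   (De Morgan)
≡ D AND NOT ((E OR A) AND NOT (E AND A))   (double negation)
≡ D AND (NOT (E OR A) OR NOT NOT (E AND A))   (De Morgan)
≡ D AND ((NOT E AND NOT A) OR NOT NOT (E AND A))   (De Morgan)
≡ D AND ((NOT E AND NOT A) OR (E AND A))   (double negation)
≡ D AND (NOT E OR E) AND (NOT E OR A) AND (NOT A OR E) AND (NOT A OR A)   (distribute OR over AND)
≡ D AND (NOT E OR A) AND (NOT A OR E)   (simplify)

D AND (NOT E OR A) AND (NOT A OR E)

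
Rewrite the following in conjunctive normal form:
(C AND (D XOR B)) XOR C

C AND (NOT C OR NOT D OR B) AND (NOT C OR NOT B OR D)

(C AND (D XOR B)) XOR C
= ((C AND (D XOR B)) OR C) AND NOT (C AND (D XOR B) AND C)   [expand XOR]
= ((C AND (D OR B) AND NOT (D AND B)) OR C) AND NOT (C AND (D XOR B) AND C)   [expand XOR]
= ((C AND (D OR B) AND NOT (D AND B)) OR C) AND NOT (C AND (D OR B) AND NOT (D AND B) AND C)   [expand XOR]
= ((C AND (D OR B) AND (NOT D OR NOT B)) OR C) AND NOT (C AND (D OR B) AND NOT (D AND B) AND C)   [De Morgan]
= ((C AND (D OR B) AND (NOT D OR NOT B)) OR C) AND (NOT C OR NOT (D OR B) OR NOT NOT (D AND B) OR NOT C)   [De Morgan]
= ((C AND (D OR B) AND (NOT D OR NOT B)) OR C) AND (NOT C OR (NOT D AND NOT B) OR NOT NOT (D AND B) OR NOT C)   [De Morgan]
= ((C AND (D OR B) AND (NOT D OR NOT B)) OR C) AND (NOT C OR (NOT D AND NOT B) OR (D AND B) OR NOT C)   [double negation]
= (C OR C) AND (D OR B OR C) AND (NOT D OR NOT B OR C) AND (NOT C OR NOT D OR D OR NOT C) AND (NOT C OR NOT D OR B OR NOT C) AND (NOT C OR NOT B OR D OR NOT C) AND (NOT C OR NOT B OR B OR NOT C)   [distribute OR over AND]
= C AND (NOT C OR NOT D OR B) AND (NOT C OR NOT B OR D)   [simplify]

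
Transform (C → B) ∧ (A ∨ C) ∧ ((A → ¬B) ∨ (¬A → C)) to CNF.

(C → B) ∧ (A ∨ C) ∧ ((A → ¬B) ∨ (¬A → C))
≡ (¬C ∨ B) ∧ (A ∨ C) ∧ ((A → ¬B) ∨ (¬A → C))   [eliminate →]
≡ (¬C ∨ B) ∧ (A ∨ C) ∧ (¬A ∨ ¬B ∨ (¬A → C))   [eliminate →]
≡ (¬C ∨ B) ∧ (A ∨ C) ∧ (¬A ∨ ¬B ∨ ¬¬A ∨ C)   [eliminate →]
≡ (¬C ∨ B) ∧ (A ∨ C) ∧ (¬A ∨ ¬B ∨ A ∨ C)   [double negation]
≡ (¬C ∨ B) ∧ (A ∨ C)   [simplify]

(¬C ∨ B) ∧ (A ∨ C)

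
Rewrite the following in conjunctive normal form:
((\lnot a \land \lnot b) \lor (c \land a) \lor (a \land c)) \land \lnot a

(\lnot b \lor c) \land (\lnot b \lor a) \land \lnot a

((\lnot a \land \lnot b) \lor (c \land a) \lor (a \land c)) \land \lnot a
= (\lnot a \lor c \lor a) \land (\lnot a \lor c \lor c) \land (\lnot a \lor a \lor a) \land (\lnot a \lor a \lor c) \land (\lnot b \lor c \lor a) \land (\lnot b \lor c \lor c) \land (\lnot b \lor a \lor a) \land (\lnot b \lor a \lor c) \land \lnot a   [distribute \lor over \land]
= (\lnot b \lor c) \land (\lnot b \lor a) \land \lnot a   [simplify]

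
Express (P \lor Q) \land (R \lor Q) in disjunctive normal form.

(P \land R) \lor Q

(P \lor Q) \land (R \lor Q)
≡ (P \land R) \lor (P \land Q) \lor (Q \land R) \lor (Q \land Q)   — distribute \land over \lor
≡ (P \land R) \lor Q   — simplify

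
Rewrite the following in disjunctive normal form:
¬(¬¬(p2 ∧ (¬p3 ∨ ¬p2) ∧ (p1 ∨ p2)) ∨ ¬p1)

¬(¬¬(p2 ∧ (¬p3 ∨ ¬p2) ∧ (p1 ∨ p2)) ∨ ¬p1)
≡ ¬¬¬(p2 ∧ (¬p3 ∨ ¬p2) ∧ (p1 ∨ p2)) ∧ ¬¬p1   (De Morgan)
≡ ¬(p2 ∧ (¬p3 ∨ ¬p2) ∧ (p1 ∨ p2)) ∧ ¬¬p1   (double negation)
≡ (¬p2 ∨ ¬(¬p3 ∨ ¬p2) ∨ ¬(p1 ∨ p2)) ∧ ¬¬p1   (De Morgan)
≡ (¬p2 ∨ ¬¬p3 ∧ ¬¬p2 ∨ ¬(p1 ∨ p2)) ∧ ¬¬p1   (De Morgan)
≡ (¬p2 ∨ p3 ∧ ¬¬p2 ∨ ¬(p1 ∨ p2)) ∧ ¬¬p1   (double negation)
≡ (¬p2 ∨ p3 ∧ p2 ∨ ¬(p1 ∨ p2)) ∧ ¬¬p1   (double negation)
≡ (¬p2 ∨ p3 ∧ p2 ∨ ¬p1 ∧ ¬p2) ∧ ¬¬p1   (De Morgan)
≡ (¬p2 ∨ p3 ∧ p2 ∨ ¬p1 ∧ ¬p2) ∧ p1   (double negation)
≡ ¬p2 ∧ p1 ∨ p3 ∧ p2 ∧ p1 ∨ ¬p1 ∧ ¬p2 ∧ p1   (distribute ∧ over ∨)
≡ ¬p2 ∧ p1 ∨ p3 ∧ p2 ∧ p1   (simplify)

¬p2 ∧ p1 ∨ p3 ∧ p2 ∧ p1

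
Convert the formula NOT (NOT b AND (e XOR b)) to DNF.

NOT (NOT b AND (e XOR b))
= NOT (NOT b AND ((e AND NOT b) OR (NOT e AND b)))   [expand XOR]
= NOT NOT b OR NOT ((e AND NOT b) OR (NOT e AND b))   [De Morgan]
= b OR NOT ((e AND NOT b) OR (NOT e AND b))   [double negation]
= b OR (NOT (e AND NOT b) AND NOT (NOT e AND b))   [De Morgan]
= b OR ((NOT e OR NOT NOT b) AND NOT (NOT e AND b))   [De Morgan]
= b OR ((NOT e OR b) AND NOT (NOT e AND b))   [double negation]
= b OR ((NOT e OR b) AND (NOT NOT e OR NOT b))   [De Morgan]
= b OR ((NOT e OR b) AND (e OR NOT b))   [double negation]
= b OR (NOT e AND e) OR (NOT e AND NOT b) OR (b AND e) OR (b AND NOT b)   [distribute AND over OR]
= b OR (NOT e AND NOT b)   [simplify]

b OR (NOT e AND NOT b)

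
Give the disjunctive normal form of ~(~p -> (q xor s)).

(~p & ~q & ~s) | (~p & s & q)

~(~p -> (q xor s))
≡ ~(~~p | (q xor s))   (eliminate ->)
≡ ~(~~p | (q & ~s) | (~q & s))   (expand xor)
≡ ~~~p & ~(q & ~s) & ~(~q & s)   (De Morgan)
≡ ~p & ~(q & ~s) & ~(~q & s)   (double negation)
≡ ~p & (~q | ~~s) & ~(~q & s)   (De Morgan)
≡ ~p & (~q | s) & ~(~q & s)   (double negation)
≡ ~p & (~q | s) & (~~q | ~s)   (De Morgan)
≡ ~p & (~q | s) & (q | ~s)   (double negation)
≡ (~p & ~q & q) | (~p & ~q & ~s) | (~p & s & q) | (~p & s & ~s)   (distribute & over |)
≡ (~p & ~q & ~s) | (~p & s & q)   (simplify)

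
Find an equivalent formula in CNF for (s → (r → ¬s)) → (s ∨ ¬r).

(s → (r → ¬s)) → (s ∨ ¬r)
≡ ¬(s → (r → ¬s)) ∨ s ∨ ¬r   [eliminate →]
≡ ¬(¬s ∨ (r → ¬s)) ∨ s ∨ ¬r   [eliminate →]
≡ ¬(¬s ∨ ¬r ∨ ¬s) ∨ s ∨ ¬r   [eliminate →]
≡ (¬¬s ∧ ¬¬r ∧ ¬¬s) ∨ s ∨ ¬r   [De Morgan]
≡ (s ∧ ¬¬r ∧ ¬¬s) ∨ s ∨ ¬r   [double negation]
≡ (s ∧ r ∧ ¬¬s) ∨ s ∨ ¬r   [double negation]
≡ (s ∧ r ∧ s) ∨ s ∨ ¬r   [double negation]
≡ (s ∨ s ∨ ¬r) ∧ (r ∨ s ∨ ¬r) ∧ (s ∨ s ∨ ¬r)   [distribute ∨ over ∧]
≡ s ∨ ¬r   [simplify]

s ∨ ¬r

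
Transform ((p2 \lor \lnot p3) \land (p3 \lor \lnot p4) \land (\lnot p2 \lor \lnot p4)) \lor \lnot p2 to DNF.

((p2 \lor \lnot p3) \land (p3 \lor \lnot p4) \land (\lnot p2 \lor \lnot p4)) \lor \lnot p2
≡ (p2 \land p3 \land \lnot p2) \lor (p2 \land p3 \land \lnot p4) \lor (p2 \land \lnot p4 \land \lnot p2) \lor (p2 \land \lnot p4 \land \lnot p4) \lor (\lnot p3 \land p3 \land \lnot p2) \lor (\lnot p3 \land p3 \land \lnot p4) \lor (\lnot p3 \land \lnot p4 \land \lnot p2) \lor (\lnot p3 \land \lnot p4 \land \lnot p4) \lor \lnot p2   [distribute \land over \lor]
≡ (p2 \land \lnot p4) \lor (\lnot p3 \land \lnot p4) \lor \lnot p2   [simplify]

(p2 \land \lnot p4) \lor (\lnot p3 \land \lnot p4) \lor \lnot p2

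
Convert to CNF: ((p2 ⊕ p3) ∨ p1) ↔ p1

(¬p2 ∨ p3 ∨ p1) ∧ (¬p3 ∨ p2 ∨ p1)

((p2 ⊕ p3) ∨ p1) ↔ p1
≡ (((p2 ⊕ p3) ∨ p1) → p1) ∧ (p1 → ((p2 ⊕ p3) ∨ p1))
≡ (¬((p2 ⊕ p3) ∨ p1) ∨ p1) ∧ (p1 → ((p2 ⊕ p3) ∨ p1))
≡ (¬(((p2 ∨ p3) ∧ ¬(p2 ∧ p3)) ∨ p1) ∨ p1) ∧ (p1 → ((p2 ⊕ p3) ∨ p1))
≡ (¬(((p2 ∨ p3) ∧ ¬(p2 ∧ p3)) ∨ p1) ∨ p1) ∧ (¬p1 ∨ (p2 ⊕ p3) ∨ p1)
≡ (¬(((p2 ∨ p3) ∧ ¬(p2 ∧ p3)) ∨ p1) ∨ p1) ∧ (¬p1 ∨ ((p2 ∨ p3) ∧ ¬(p2 ∧ p3)) ∨ p1)
≡ ((¬((p2 ∨ p3) ∧ ¬(p2 ∧ p3)) ∧ ¬p1) ∨ p1) ∧ (¬p1 ∨ ((p2 ∨ p3) ∧ ¬(p2 ∧ p3)) ∨ p1)
≡ (((¬(p2 ∨ p3) ∨ ¬¬(p2 ∧ p3)) ∧ ¬p1) ∨ p1) ∧ (¬p1 ∨ ((p2 ∨ p3) ∧ ¬(p2 ∧ p3)) ∨ p1)
≡ ((((¬p2 ∧ ¬p3) ∨ ¬¬(p2 ∧ p3)) ∧ ¬p1) ∨ p1) ∧ (¬p1 ∨ ((p2 ∨ p3) ∧ ¬(p2 ∧ p3)) ∨ p1)
≡ ((((¬p2 ∧ ¬p3) ∨ (p2 ∧ p3)) ∧ ¬p1) ∨ p1) ∧ (¬p1 ∨ ((p2 ∨ p3) ∧ ¬(p2 ∧ p3)) ∨ p1)
≡ ((((¬p2 ∧ ¬p3) ∨ (p2 ∧ p3)) ∧ ¬p1) ∨ p1) ∧ (¬p1 ∨ ((p2 ∨ p3) ∧ (¬p2 ∨ ¬p3)) ∨ p1)
≡ (¬p2 ∨ p2 ∨ p1) ∧ (¬p2 ∨ p3 ∨ p1) ∧ (¬p3 ∨ p2 ∨ p1) ∧ (¬p3 ∨ p3 ∨ p1) ∧ (¬p1 ∨ p1) ∧ (¬p1 ∨ p2 ∨ p3 ∨ p1) ∧ (¬p1 ∨ ¬p2 ∨ ¬p3 ∨ p1)
≡ (¬p2 ∨ p3 ∨ p1) ∧ (¬p3 ∨ p2 ∨ p1)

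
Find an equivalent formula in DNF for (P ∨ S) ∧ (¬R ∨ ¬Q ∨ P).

(P ∨ S) ∧ (¬R ∨ ¬Q ∨ P)
⇔ (P ∧ ¬R) ∨ (P ∧ ¬Q) ∨ (P ∧ P) ∨ (S ∧ ¬R) ∨ (S ∧ ¬Q) ∨ (S ∧ P)   — distribute ∧ over ∨
⇔ P ∨ (S ∧ ¬R) ∨ (S ∧ ¬Q)   — simplify

P ∨ (S ∧ ¬R) ∨ (S ∧ ¬Q)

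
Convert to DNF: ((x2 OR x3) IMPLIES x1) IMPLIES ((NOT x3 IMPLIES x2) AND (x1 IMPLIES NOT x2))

(x2 AND NOT x1) OR (x3 AND NOT x1) OR (x3 AND NOT x2)

((x2 OR x3) IMPLIES x1) IMPLIES ((NOT x3 IMPLIES x2) AND (x1 IMPLIES NOT x2))
≡ NOT ((x2 OR x3) IMPLIES x1) OR ((NOT x3 IMPLIES x2) AND (x1 IMPLIES NOT x2))   — eliminate IMPLIES
≡ NOT (NOT (x2 OR x3) OR x1) OR ((NOT x3 IMPLIES x2) AND (x1 IMPLIES NOT x2))   — eliminate IMPLIES
≡ NOT (NOT (x2 OR x3) OR x1) OR ((NOT NOT x3 OR x2) AND (x1 IMPLIES NOT x2))   — eliminate IMPLIES
≡ NOT (NOT (x2 OR x3) OR x1) OR ((NOT NOT x3 OR x2) AND (NOT x1 OR NOT x2))   — eliminate IMPLIES
≡ (NOT NOT (x2 OR x3) AND NOT x1) OR ((NOT NOT x3 OR x2) AND (NOT x1 OR NOT x2))   — De Morgan
≡ ((x2 OR x3) AND NOT x1) OR ((NOT NOT x3 OR x2) AND (NOT x1 OR NOT x2))   — double negation
≡ ((x2 OR x3) AND NOT x1) OR ((x3 OR x2) AND (NOT x1 OR NOT x2))   — double negation
≡ (x2 AND NOT x1) OR (x3 AND NOT x1) OR (x3 AND NOT x1) OR (x3 AND NOT x2) OR (x2 AND NOT x1) OR (x2 AND NOT x2)   — distribute AND over OR
≡ (x2 AND NOT x1) OR (x3 AND NOT x1) OR (x3 AND NOT x2)   — simplify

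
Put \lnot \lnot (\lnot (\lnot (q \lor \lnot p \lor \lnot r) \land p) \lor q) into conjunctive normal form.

\lnot \lnot (\lnot (\lnot (q \lor \lnot p \lor \lnot r) \land p) \lor q)
≡ \lnot (\lnot (q \lor \lnot p \lor \lnot r) \land p) \lor q   [double negation]
≡ \lnot \lnot (q \lor \lnot p \lor \lnot r) \lor \lnot p \lor q   [De Morgan]
≡ q \lor \lnot p \lor \lnot r \lor \lnot p \lor q   [double negation]
≡ q \lor \lnot p \lor \lnot r   [simplify]

q \lor \lnot p \lor \lnot r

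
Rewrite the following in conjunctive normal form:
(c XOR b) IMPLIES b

(c XOR b) IMPLIES b
= NOT (c XOR b) OR b   — eliminate IMPLIES
= NOT ((c OR b) AND NOT (c AND b)) OR b   — expand XOR
= NOT (c OR b) OR NOT NOT (c AND b) OR b   — De Morgan
= (NOT c AND NOT b) OR NOT NOT (c AND b) OR b   — De Morgan
= (NOT c AND NOT b) OR (c AND b) OR b   — double negation
= (NOT c OR c OR b) AND (NOT c OR b OR b) AND (NOT b OR c OR b) AND (NOT b OR b OR b)   — distribute OR over AND
= NOT c OR b   — simplify

NOT c OR b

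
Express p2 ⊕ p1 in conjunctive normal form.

p2 ⊕ p1
⇔ (p2 ∨ p1) ∧ ¬(p2 ∧ p1)   [expand ⊕]
⇔ (p2 ∨ p1) ∧ (¬p2 ∨ ¬p1)   [De Morgan]

(p2 ∨ p1) ∧ (¬p2 ∨ ¬p1)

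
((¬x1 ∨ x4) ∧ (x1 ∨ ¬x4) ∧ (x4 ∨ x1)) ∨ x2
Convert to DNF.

((¬x1 ∨ x4) ∧ (x1 ∨ ¬x4) ∧ (x4 ∨ x1)) ∨ x2
≡ (¬x1 ∧ x1 ∧ x4) ∨ (¬x1 ∧ x1 ∧ x1) ∨ (¬x1 ∧ ¬x4 ∧ x4) ∨ (¬x1 ∧ ¬x4 ∧ x1) ∨ (x4 ∧ x1 ∧ x4) ∨ (x4 ∧ x1 ∧ x1) ∨ (x4 ∧ ¬x4 ∧ x4) ∨ (x4 ∧ ¬x4 ∧ x1) ∨ x2   [distribute ∧ over ∨]
≡ (x4 ∧ x1) ∨ x2   [simplify]

(x4 ∧ x1) ∨ x2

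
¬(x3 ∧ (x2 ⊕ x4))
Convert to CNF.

¬(x3 ∧ (x2 ⊕ x4))
≡ ¬(x3 ∧ (x2 ∨ x4) ∧ ¬(x2 ∧ x4))   [expand ⊕]
≡ ¬x3 ∨ ¬(x2 ∨ x4) ∨ ¬¬(x2 ∧ x4)   [De Morgan]
≡ ¬x3 ∨ (¬x2 ∧ ¬x4) ∨ ¬¬(x2 ∧ x4)   [De Morgan]
≡ ¬x3 ∨ (¬x2 ∧ ¬x4) ∨ (x2 ∧ x4)   [double negation]
≡ (¬x3 ∨ ¬x2 ∨ x2) ∧ (¬x3 ∨ ¬x2 ∨ x4) ∧ (¬x3 ∨ ¬x4 ∨ x2) ∧ (¬x3 ∨ ¬x4 ∨ x4)   [distribute ∨ over ∧]
≡ (¬x3 ∨ ¬x2 ∨ x4) ∧ (¬x3 ∨ ¬x4 ∨ x2)   [simplify]

(¬x3 ∨ ¬x2 ∨ x4) ∧ (¬x3 ∨ ¬x4 ∨ x2)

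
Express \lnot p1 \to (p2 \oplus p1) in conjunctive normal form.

p1 \lor p2

\lnot p1 \to (p2 \oplus p1)
≡ \lnot \lnot p1 \lor (p2 \oplus p1)   [eliminate \to]
≡ \lnot \lnot p1 \lor ((p2 \lor p1) \land \lnot (p2 \land p1))   [expand \oplus]
≡ p1 \lor ((p2 \lor p1) \land \lnot (p2 \land p1))   [double negation]
≡ p1 \lor ((p2 \lor p1) \land (\lnot p2 \lor \lnot p1))   [De Morgan]
≡ (p1 \lor p2 \lor p1) \land (p1 \lor \lnot p2 \lor \lnot p1)   [distribute \lor over \land]
≡ p1 \lor p2   [simplify]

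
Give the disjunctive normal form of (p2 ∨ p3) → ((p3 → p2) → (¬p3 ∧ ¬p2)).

(¬p2 ∧ ¬p3) ∨ (p3 ∧ ¬p2)

(p2 ∨ p3) → ((p3 → p2) → (¬p3 ∧ ¬p2))
≡ ¬(p2 ∨ p3) ∨ ((p3 → p2) → (¬p3 ∧ ¬p2))
≡ ¬(p2 ∨ p3) ∨ ¬(p3 → p2) ∨ (¬p3 ∧ ¬p2)
≡ ¬(p2 ∨ p3) ∨ ¬(¬p3 ∨ p2) ∨ (¬p3 ∧ ¬p2)
≡ (¬p2 ∧ ¬p3) ∨ ¬(¬p3 ∨ p2) ∨ (¬p3 ∧ ¬p2)
≡ (¬p2 ∧ ¬p3) ∨ (¬¬p3 ∧ ¬p2) ∨ (¬p3 ∧ ¬p2)
≡ (¬p2 ∧ ¬p3) ∨ (p3 ∧ ¬p2) ∨ (¬p3 ∧ ¬p2)
≡ (¬p2 ∧ ¬p3) ∨ (p3 ∧ ¬p2)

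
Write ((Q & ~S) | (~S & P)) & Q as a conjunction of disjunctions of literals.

~S & Q

((Q & ~S) | (~S & P)) & Q
≡ (Q | ~S) & (Q | P) & (~S | ~S) & (~S | P) & Q   (distribute | over &)
≡ ~S & Q   (simplify)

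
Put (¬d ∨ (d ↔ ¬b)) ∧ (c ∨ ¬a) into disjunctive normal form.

(¬d ∨ (d ↔ ¬b)) ∧ (c ∨ ¬a)
⇔ (¬d ∨ ((d → ¬b) ∧ (¬b → d))) ∧ (c ∨ ¬a)   [eliminate ↔]
⇔ (¬d ∨ ((¬d ∨ ¬b) ∧ (¬b → d))) ∧ (c ∨ ¬a)   [eliminate →]
⇔ (¬d ∨ ((¬d ∨ ¬b) ∧ (¬¬b ∨ d))) ∧ (c ∨ ¬a)   [eliminate →]
⇔ (¬d ∨ ((¬d ∨ ¬b) ∧ (b ∨ d))) ∧ (c ∨ ¬a)   [double negation]
⇔ (¬d ∧ c) ∨ (¬d ∧ ¬a) ∨ (¬d ∧ b ∧ c) ∨ (¬d ∧ b ∧ ¬a) ∨ (¬d ∧ d ∧ c) ∨ (¬d ∧ d ∧ ¬a) ∨ (¬b ∧ b ∧ c) ∨ (¬b ∧ b ∧ ¬a) ∨ (¬b ∧ d ∧ c) ∨ (¬b ∧ d ∧ ¬a)   [distribute ∧ over ∨]
⇔ (¬d ∧ c) ∨ (¬d ∧ ¬a) ∨ (¬b ∧ d ∧ c) ∨ (¬b ∧ d ∧ ¬a)   [simplify]

(¬d ∧ c) ∨ (¬d ∧ ¬a) ∨ (¬b ∧ d ∧ c) ∨ (¬b ∧ d ∧ ¬a)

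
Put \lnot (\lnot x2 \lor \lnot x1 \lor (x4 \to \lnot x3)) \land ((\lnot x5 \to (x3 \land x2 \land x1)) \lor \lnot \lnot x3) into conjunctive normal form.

x2 \land x1 \land x4 \land x3

\lnot (\lnot x2 \lor \lnot x1 \lor (x4 \to \lnot x3)) \land ((\lnot x5 \to (x3 \land x2 \land x1)) \lor \lnot \lnot x3)
= \lnot (\lnot x2 \lor \lnot x1 \lor \lnot x4 \lor \lnot x3) \land ((\lnot x5 \to (x3 \land x2 \land x1)) \lor \lnot \lnot x3)   [eliminate \to]
= \lnot (\lnot x2 \lor \lnot x1 \lor \lnot x4 \lor \lnot x3) \land (\lnot \lnot x5 \lor (x3 \land x2 \land x1) \lor \lnot \lnot x3)   [eliminate \to]
= \lnot \lnot x2 \land \lnot \lnot x1 \land \lnot \lnot x4 \land \lnot \lnot x3 \land (\lnot \lnot x5 \lor (x3 \land x2 \land x1) \lor \lnot \lnot x3)   [De Morgan]
= x2 \land \lnot \lnot x1 \land \lnot \lnot x4 \land \lnot \lnot x3 \land (\lnot \lnot x5 \lor (x3 \land x2 \land x1) \lor \lnot \lnot x3)   [double negation]
= x2 \land x1 \land \lnot \lnot x4 \land \lnot \lnot x3 \land (\lnot \lnot x5 \lor (x3 \land x2 \land x1) \lor \lnot \lnot x3)   [double negation]
= x2 \land x1 \land x4 \land \lnot \lnot x3 \land (\lnot \lnot x5 \lor (x3 \land x2 \land x1) \lor \lnot \lnot x3)   [double negation]
= x2 \land x1 \land x4 \land x3 \land (\lnot \lnot x5 \lor (x3 \land x2 \land x1) \lor \lnot \lnot x3)   [double negation]
= x2 \land x1 \land x4 \land x3 \land (x5 \lor (x3 \land x2 \land x1) \lor \lnot \lnot x3)   [double negation]
= x2 \land x1 \land x4 \land x3 \land (x5 \lor (x3 \land x2 \land x1) \lor x3)   [double negation]
= x2 \land x1 \land x4 \land x3 \land (x5 \lor x3 \lor x3) \land (x5 \lor x2 \lor x3) \land (x5 \lor x1 \lor x3)   [distribute \lor over \land]
= x2 \land x1 \land x4 \land x3   [simplify]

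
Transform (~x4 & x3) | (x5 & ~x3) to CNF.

(~x4 & x3) | (x5 & ~x3)
⇔ (~x4 | x5) & (~x4 | ~x3) & (x3 | x5) & (x3 | ~x3)   [distribute | over &]
⇔ (~x4 | x5) & (~x4 | ~x3) & (x3 | x5)   [simplify]

(~x4 | x5) & (~x4 | ~x3) & (x3 | x5)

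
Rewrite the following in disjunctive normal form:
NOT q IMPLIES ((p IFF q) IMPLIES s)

NOT q IMPLIES ((p IFF q) IMPLIES s)
≡ NOT NOT q OR ((p IFF q) IMPLIES s)   (eliminate IMPLIES)
≡ NOT NOT q OR NOT (p IFF q) OR s   (eliminate IMPLIES)
≡ NOT NOT q OR NOT ((p IMPLIES q) AND (q IMPLIES p)) OR s   (eliminate IFF)
≡ NOT NOT q OR NOT ((NOT p OR q) AND (q IMPLIES p)) OR s   (eliminate IMPLIES)
≡ NOT NOT q OR NOT ((NOT p OR q) AND (NOT q OR p)) OR s   (eliminate IMPLIES)
≡ q OR NOT ((NOT p OR q) AND (NOT q OR p)) OR s   (double negation)
≡ q OR NOT (NOT p OR q) OR NOT (NOT q OR p) OR s   (De Morgan)
≡ q OR (NOT NOT p AND NOT q) OR NOT (NOT q OR p) OR s   (De Morgan)
≡ q OR (p AND NOT q) OR NOT (NOT q OR p) OR s   (double negation)
≡ q OR (p AND NOT q) OR (NOT NOT q AND NOT p) OR s   (De Morgan)
≡ q OR (p AND NOT q) OR (q AND NOT p) OR s   (double negation)
≡ q OR (p AND NOT q) OR s   (simplify)

q OR (p AND NOT q) OR s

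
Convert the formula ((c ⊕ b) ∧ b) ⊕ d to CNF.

((c ⊕ b) ∧ b) ⊕ d
= (((c ⊕ b) ∧ b) ∨ d) ∧ ¬((c ⊕ b) ∧ b ∧ d)   [expand ⊕]
= (((c ∨ b) ∧ ¬(c ∧ b) ∧ b) ∨ d) ∧ ¬((c ⊕ b) ∧ b ∧ d)   [expand ⊕]
= (((c ∨ b) ∧ ¬(c ∧ b) ∧ b) ∨ d) ∧ ¬((c ∨ b) ∧ ¬(c ∧ b) ∧ b ∧ d)   [expand ⊕]
= (((c ∨ b) ∧ (¬c ∨ ¬b) ∧ b) ∨ d) ∧ ¬((c ∨ b) ∧ ¬(c ∧ b) ∧ b ∧ d)   [De Morgan]
= (((c ∨ b) ∧ (¬c ∨ ¬b) ∧ b) ∨ d) ∧ (¬(c ∨ b) ∨ ¬¬(c ∧ b) ∨ ¬b ∨ ¬d)   [De Morgan]
= (((c ∨ b) ∧ (¬c ∨ ¬b) ∧ b) ∨ d) ∧ ((¬c ∧ ¬b) ∨ ¬¬(c ∧ b) ∨ ¬b ∨ ¬d)   [De Morgan]
= (((c ∨ b) ∧ (¬c ∨ ¬b) ∧ b) ∨ d) ∧ ((¬c ∧ ¬b) ∨ (c ∧ b) ∨ ¬b ∨ ¬d)   [double negation]
= (c ∨ b ∨ d) ∧ (¬c ∨ ¬b ∨ d) ∧ (b ∨ d) ∧ (¬c ∨ c ∨ ¬b ∨ ¬d) ∧ (¬c ∨ b ∨ ¬b ∨ ¬d) ∧ (¬b ∨ c ∨ ¬b ∨ ¬d) ∧ (¬b ∨ b ∨ ¬b ∨ ¬d)   [distribute ∨ over ∧]
= (¬c ∨ ¬b ∨ d) ∧ (b ∨ d) ∧ (¬b ∨ c ∨ ¬d)   [simplify]

(¬c ∨ ¬b ∨ d) ∧ (b ∨ d) ∧ (¬b ∨ c ∨ ¬d)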